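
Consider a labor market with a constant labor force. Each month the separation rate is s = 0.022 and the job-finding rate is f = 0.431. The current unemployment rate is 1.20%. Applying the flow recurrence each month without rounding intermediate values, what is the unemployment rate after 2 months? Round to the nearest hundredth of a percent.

With a fixed labor force, u_{t+1} = u_t + s·(1−u_t) − f·u_t = u_t·(1−s−f) + s.
Here 1−s−f = 0.547 and s = 0.022.
u_1 = 0.012000 × 0.547 + 0.022 = 0.028564.
u_2 = 0.028564 × 0.547 + 0.022 = 0.037625.

Unemployment rate after two months ≈ 3.76%.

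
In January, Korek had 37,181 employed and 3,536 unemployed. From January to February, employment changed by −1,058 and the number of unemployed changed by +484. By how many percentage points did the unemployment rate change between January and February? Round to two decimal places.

January: labor force = 37,181 + 3,536 = 40,717; u = 3,536/40,717 = 8.68%.
February: labor force = 36,123 + 4,020 = 40,143; u = 4,020/40,143 = 10.01%.
Change = 10.01% − 8.68% = +1.33 pp.

The unemployment rate changed by +1.33 percentage points.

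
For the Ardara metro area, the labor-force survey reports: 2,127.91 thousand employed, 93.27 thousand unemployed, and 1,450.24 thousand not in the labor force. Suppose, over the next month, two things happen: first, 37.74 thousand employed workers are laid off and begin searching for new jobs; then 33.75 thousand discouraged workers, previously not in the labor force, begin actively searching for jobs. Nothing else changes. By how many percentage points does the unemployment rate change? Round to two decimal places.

The unemployment rate changes by +3.11 percentage points.

Initially, labor force = 2,127.91 + 93.27 = 2,221.18 thousand, so u = 93.27/2,221.18 = 4.20%.
After the first change, employed falls and unemployed rises by 37.74; labor force unchanged → E = 2,090.17, U = 131.01, labor force = 2,221.18 thousand.
After the second change, unemployed and labor force both rise by 33.75 → E = 2,090.17, U = 164.76, labor force = 2,254.93 thousand.
New unemployment rate = 164.76 / 2,254.93 = 7.31%.
Change = 7.31% − 4.20% = +3.11 percentage points.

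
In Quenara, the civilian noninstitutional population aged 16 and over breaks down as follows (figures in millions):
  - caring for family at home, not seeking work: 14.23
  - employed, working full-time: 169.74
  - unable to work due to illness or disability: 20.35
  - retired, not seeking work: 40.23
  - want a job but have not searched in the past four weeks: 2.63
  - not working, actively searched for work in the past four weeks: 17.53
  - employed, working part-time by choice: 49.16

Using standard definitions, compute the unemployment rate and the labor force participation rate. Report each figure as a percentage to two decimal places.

Unemployment rate ≈ 7.41%; labor force participation rate ≈ 75.33%.

Employed = 169.74 + 49.16 = 218.90 million.
Unemployed = 17.53 million.
Labor force = 218.90 + 17.53 = 236.43 million.
Not in labor force = 14.23 + 20.35 + 40.23 + 2.63 = 77.44 million (those not working and not actively searching are outside the labor force — including those who want a job but have given up searching).
Civilian working-age population = 236.43 + 77.44 = 313.87 million.
Unemployment rate = 17.53 / 236.43 = 7.41%.
Labor force participation rate = 236.43 / 313.87 = 75.33%.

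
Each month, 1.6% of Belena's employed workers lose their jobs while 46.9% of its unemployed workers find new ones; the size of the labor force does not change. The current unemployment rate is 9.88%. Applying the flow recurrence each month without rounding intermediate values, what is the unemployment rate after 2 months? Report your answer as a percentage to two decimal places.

Unemployment rate after two months ≈ 5.04%.

With a fixed labor force, u_{t+1} = u_t + s·(1−u_t) − f·u_t = u_t·(1−s−f) + s.
Here 1−s−f = 0.515 and s = 0.016.
u_1 = 0.098800 × 0.515 + 0.016 = 0.066882.
u_2 = 0.066882 × 0.515 + 0.016 = 0.050444.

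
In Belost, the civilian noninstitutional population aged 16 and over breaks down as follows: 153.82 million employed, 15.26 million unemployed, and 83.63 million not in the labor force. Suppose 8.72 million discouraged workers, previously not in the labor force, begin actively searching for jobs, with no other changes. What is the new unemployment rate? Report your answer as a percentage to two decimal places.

Initially, labor force = 153.82 + 15.26 = 169.08 million, so u = 15.26/169.08 = 9.03%.
After the change, unemployed and labor force both rise by 8.72 → E = 153.82, U = 23.98, labor force = 177.80 million.
New unemployment rate = 23.98 / 177.80 = 13.49%.

New unemployment rate ≈ 13.49%.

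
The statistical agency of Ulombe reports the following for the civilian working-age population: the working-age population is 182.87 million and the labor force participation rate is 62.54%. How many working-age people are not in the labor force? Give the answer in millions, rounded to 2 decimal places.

Share not in the labor force = 1 − 0.6254 = 0.3746.
Not in labor force = 0.3746 × 182.87 ≈ 68.50 million.

About 68.50 million are not in the labor force.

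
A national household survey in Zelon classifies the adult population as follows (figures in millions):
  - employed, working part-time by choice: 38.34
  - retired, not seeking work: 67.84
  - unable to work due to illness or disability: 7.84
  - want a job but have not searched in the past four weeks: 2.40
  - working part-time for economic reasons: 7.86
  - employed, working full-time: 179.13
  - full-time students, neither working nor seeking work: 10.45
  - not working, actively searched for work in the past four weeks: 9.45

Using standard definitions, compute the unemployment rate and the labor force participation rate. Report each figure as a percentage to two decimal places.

Unemployment rate ≈ 4.03%; labor force participation rate ≈ 72.62%.

Employed = 38.34 + 7.86 + 179.13 = 225.33 million (anyone who worked, including part-time for economic reasons, counts as employed).
Unemployed = 9.45 million.
Labor force = 225.33 + 9.45 = 234.78 million.
Not in labor force = 67.84 + 7.84 + 2.40 + 10.45 = 88.53 million (those not working and not actively searching are outside the labor force — including those who want a job but have given up searching).
Civilian working-age population = 234.78 + 88.53 = 323.31 million.
Unemployment rate = 9.45 / 234.78 = 4.03%.
Labor force participation rate = 234.78 / 323.31 = 72.62%.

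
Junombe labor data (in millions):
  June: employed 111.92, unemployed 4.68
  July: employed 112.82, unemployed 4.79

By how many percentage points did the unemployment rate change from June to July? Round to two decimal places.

June: labor force = 111.92 + 4.68 = 116.60; u = 4.68/116.60 = 4.01%.
July: labor force = 112.82 + 4.79 = 117.61; u = 4.79/117.61 = 4.07%.
Change = 4.07% − 4.01% = +0.06 pp.

The unemployment rate changed by +0.06 percentage points.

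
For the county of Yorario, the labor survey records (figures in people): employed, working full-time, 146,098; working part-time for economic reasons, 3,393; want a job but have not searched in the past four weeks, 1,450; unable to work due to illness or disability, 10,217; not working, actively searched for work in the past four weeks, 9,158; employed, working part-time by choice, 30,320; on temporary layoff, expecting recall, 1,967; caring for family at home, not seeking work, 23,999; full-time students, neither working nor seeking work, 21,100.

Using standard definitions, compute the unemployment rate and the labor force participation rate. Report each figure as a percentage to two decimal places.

Unemployment rate ≈ 5.83%; labor force participation rate ≈ 77.08%.

Employed = 146,098 + 3,393 + 30,320 = 179,811 (anyone who worked, including part-time for economic reasons, counts as employed).
Unemployed = 9,158 + 1,967 = 11,125 (jobless and actively searching, or on temporary layoff).
Labor force = 179,811 + 11,125 = 190,936.
Not in labor force = 1,450 + 10,217 + 23,999 + 21,100 = 56,766 (those not working and not actively searching are outside the labor force — including those who want a job but have given up searching).
Civilian working-age population = 190,936 + 56,766 = 247,702.
Unemployment rate = 11,125 / 190,936 = 5.83%.
Labor force participation rate = 190,936 / 247,702 = 77.08%.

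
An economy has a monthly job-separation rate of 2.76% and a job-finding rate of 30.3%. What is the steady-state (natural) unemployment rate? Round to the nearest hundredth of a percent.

Steady-state unemployment rate ≈ 8.35%.

At steady state the flows balance: s·E = f·U, so U/(E+U) = s/(s+f).
u* = 2.76 / (2.76 + 30.3) = 2.76 / 33.06 = 8.35%.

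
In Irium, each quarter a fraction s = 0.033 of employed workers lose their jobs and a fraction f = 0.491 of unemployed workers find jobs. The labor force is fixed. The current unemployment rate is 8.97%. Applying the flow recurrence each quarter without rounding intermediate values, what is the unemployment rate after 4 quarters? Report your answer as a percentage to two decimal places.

With a fixed labor force, u_{t+1} = u_t + s·(1−u_t) − f·u_t = u_t·(1−s−f) + s.
Here 1−s−f = 0.476 and s = 0.033.
u_1 = 0.089700 × 0.476 + 0.033 = 0.075697.
u_2 = 0.075697 × 0.476 + 0.033 = 0.069032.
u_3 = 0.069032 × 0.476 + 0.033 = 0.065859.
u_4 = 0.065859 × 0.476 + 0.033 = 0.064349.

Unemployment rate after four quarters ≈ 6.43%.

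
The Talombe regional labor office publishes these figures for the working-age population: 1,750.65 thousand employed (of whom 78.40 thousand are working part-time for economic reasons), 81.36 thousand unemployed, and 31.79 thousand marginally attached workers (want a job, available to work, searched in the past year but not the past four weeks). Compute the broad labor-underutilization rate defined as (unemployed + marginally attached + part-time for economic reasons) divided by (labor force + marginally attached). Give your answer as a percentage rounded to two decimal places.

Labor force = 1,750.65 + 81.36 = 1,832.01 thousand.
Numerator = 81.36 + 31.79 + 78.40 = 191.55 thousand.
Denominator = 1,832.01 + 31.79 = 1,863.80 thousand.
Broad rate = 191.55 / 1,863.80 = 10.28%.

Broad underutilization rate ≈ 10.28%.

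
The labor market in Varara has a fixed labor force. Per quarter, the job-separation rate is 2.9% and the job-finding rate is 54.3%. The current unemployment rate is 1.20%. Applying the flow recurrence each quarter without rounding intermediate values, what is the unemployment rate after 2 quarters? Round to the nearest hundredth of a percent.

Unemployment rate after two quarters ≈ 4.36%.

With a fixed labor force, u_{t+1} = u_t + s·(1−u_t) − f·u_t = u_t·(1−s−f) + s.
Here 1−s−f = 0.428 and s = 0.029.
u_1 = 0.012000 × 0.428 + 0.029 = 0.034136.
u_2 = 0.034136 × 0.428 + 0.029 = 0.043610.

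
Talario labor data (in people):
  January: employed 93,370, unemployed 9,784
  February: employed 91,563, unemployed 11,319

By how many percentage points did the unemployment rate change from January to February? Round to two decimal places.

January: labor force = 93,370 + 9,784 = 103,154; u = 9,784/103,154 = 9.48%.
February: labor force = 91,563 + 11,319 = 102,882; u = 11,319/102,882 = 11.00%.
Change = 11.00% − 9.48% = +1.52 pp.

The unemployment rate changed by +1.52 percentage points.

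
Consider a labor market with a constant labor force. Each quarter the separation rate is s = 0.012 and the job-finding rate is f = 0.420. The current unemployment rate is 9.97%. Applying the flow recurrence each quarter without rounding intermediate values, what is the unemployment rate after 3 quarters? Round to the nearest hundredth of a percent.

Unemployment rate after three quarters ≈ 4.10%.

With a fixed labor force, u_{t+1} = u_t + s·(1−u_t) − f·u_t = u_t·(1−s−f) + s.
Here 1−s−f = 0.568 and s = 0.012.
u_1 = 0.099700 × 0.568 + 0.012 = 0.068630.
u_2 = 0.068630 × 0.568 + 0.012 = 0.050982.
u_3 = 0.050982 × 0.568 + 0.012 = 0.040958.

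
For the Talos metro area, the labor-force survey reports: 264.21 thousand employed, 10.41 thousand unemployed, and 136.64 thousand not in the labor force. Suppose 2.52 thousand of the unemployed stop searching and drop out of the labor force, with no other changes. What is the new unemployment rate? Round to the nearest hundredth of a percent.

Initially, labor force = 264.21 + 10.41 = 274.62 thousand, so u = 10.41/274.62 = 3.79%.
After the change, unemployed and labor force both fall by 2.52 → E = 264.21, U = 7.89, labor force = 272.10 thousand.
New unemployment rate = 7.89 / 272.10 = 2.90%.

New unemployment rate ≈ 2.90%.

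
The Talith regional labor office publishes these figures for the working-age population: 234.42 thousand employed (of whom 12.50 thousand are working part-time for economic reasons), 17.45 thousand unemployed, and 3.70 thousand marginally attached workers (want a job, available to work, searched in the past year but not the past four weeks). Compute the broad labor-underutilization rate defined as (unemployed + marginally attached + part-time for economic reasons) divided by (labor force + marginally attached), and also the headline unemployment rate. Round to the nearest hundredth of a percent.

Labor force = 234.42 + 17.45 = 251.87 thousand.
Numerator = 17.45 + 3.70 + 12.50 = 33.65 thousand.
Denominator = 251.87 + 3.70 = 255.57 thousand.
Broad rate = 33.65 / 255.57 = 13.17%.
Headline unemployment rate = 17.45 / 251.87 = 6.93%.

Broad underutilization rate ≈ 13.17%; headline unemployment rate ≈ 6.93%.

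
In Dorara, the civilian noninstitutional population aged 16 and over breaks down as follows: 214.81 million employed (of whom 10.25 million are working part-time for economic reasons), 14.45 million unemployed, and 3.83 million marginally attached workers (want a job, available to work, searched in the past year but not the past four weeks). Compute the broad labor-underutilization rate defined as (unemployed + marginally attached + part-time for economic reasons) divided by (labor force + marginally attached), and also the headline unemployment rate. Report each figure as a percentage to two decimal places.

Labor force = 214.81 + 14.45 = 229.26 million.
Numerator = 14.45 + 3.83 + 10.25 = 28.53 million.
Denominator = 229.26 + 3.83 = 233.09 million.
Broad rate = 28.53 / 233.09 = 12.24%.
Headline unemployment rate = 14.45 / 229.26 = 6.30%.

Broad underutilization rate ≈ 12.24%; headline unemployment rate ≈ 6.30%.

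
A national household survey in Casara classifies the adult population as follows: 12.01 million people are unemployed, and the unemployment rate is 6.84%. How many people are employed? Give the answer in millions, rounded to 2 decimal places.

Labor force = U / u = 12.01 / 0.0684 ≈ 175.58 million.
Employed = labor force − unemployed = 175.58 − 12.01 = 163.57 million.

About 163.57 million are employed.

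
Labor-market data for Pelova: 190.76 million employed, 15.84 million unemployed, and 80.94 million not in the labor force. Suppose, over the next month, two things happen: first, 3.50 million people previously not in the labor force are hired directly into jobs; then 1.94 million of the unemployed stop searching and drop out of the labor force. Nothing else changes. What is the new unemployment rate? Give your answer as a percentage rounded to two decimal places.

New unemployment rate ≈ 6.68%.

Initially, labor force = 190.76 + 15.84 = 206.60 million, so u = 15.84/206.60 = 7.67%.
After the first change, employed and labor force both rise by 3.50; unemployed unchanged → E = 194.26, U = 15.84, labor force = 210.10 million.
After the second change, unemployed and labor force both fall by 1.94 → E = 194.26, U = 13.90, labor force = 208.16 million.
New unemployment rate = 13.90 / 208.16 = 6.68%.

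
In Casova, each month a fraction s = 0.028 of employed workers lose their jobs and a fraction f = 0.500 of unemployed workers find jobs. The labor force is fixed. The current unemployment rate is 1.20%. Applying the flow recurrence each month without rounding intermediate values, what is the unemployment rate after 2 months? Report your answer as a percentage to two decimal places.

With a fixed labor force, u_{t+1} = u_t + s·(1−u_t) − f·u_t = u_t·(1−s−f) + s.
Here 1−s−f = 0.472 and s = 0.028.
u_1 = 0.012000 × 0.472 + 0.028 = 0.033664.
u_2 = 0.033664 × 0.472 + 0.028 = 0.043889.

Unemployment rate after two months ≈ 4.39%.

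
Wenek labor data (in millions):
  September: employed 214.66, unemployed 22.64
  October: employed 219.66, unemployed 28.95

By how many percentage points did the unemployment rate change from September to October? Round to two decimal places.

September: labor force = 214.66 + 22.64 = 237.30; u = 22.64/237.30 = 9.54%.
October: labor force = 219.66 + 28.95 = 248.61; u = 28.95/248.61 = 11.64%.
Change = 11.64% − 9.54% = +2.10 pp.

The unemployment rate changed by +2.10 percentage points.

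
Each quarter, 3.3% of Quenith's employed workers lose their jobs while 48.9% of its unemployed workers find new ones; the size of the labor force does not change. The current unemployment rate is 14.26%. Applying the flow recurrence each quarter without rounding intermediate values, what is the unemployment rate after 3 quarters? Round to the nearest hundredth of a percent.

Unemployment rate after three quarters ≈ 7.19%.

With a fixed labor force, u_{t+1} = u_t + s·(1−u_t) − f·u_t = u_t·(1−s−f) + s.
Here 1−s−f = 0.478 and s = 0.033.
u_1 = 0.142600 × 0.478 + 0.033 = 0.101163.
u_2 = 0.101163 × 0.478 + 0.033 = 0.081356.
u_3 = 0.081356 × 0.478 + 0.033 = 0.071888.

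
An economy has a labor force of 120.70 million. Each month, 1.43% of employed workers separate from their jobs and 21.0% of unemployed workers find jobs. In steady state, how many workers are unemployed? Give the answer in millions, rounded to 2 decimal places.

Steady-state unemployment rate u* = s/(s+f) = 1.43/(1.43+21.0) = 0.063754.
Unemployed = u* × labor force = 0.063754 × 120.70 ≈ 7.70 million.

About 7.70 million are unemployed in steady state.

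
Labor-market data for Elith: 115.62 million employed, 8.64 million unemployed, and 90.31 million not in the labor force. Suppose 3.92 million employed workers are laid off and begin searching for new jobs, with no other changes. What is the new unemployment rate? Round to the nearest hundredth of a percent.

Initially, labor force = 115.62 + 8.64 = 124.26 million, so u = 8.64/124.26 = 6.95%.
After the change, employed falls and unemployed rises by 3.92; labor force unchanged → E = 111.70, U = 12.56, labor force = 124.26 million.
New unemployment rate = 12.56 / 124.26 = 10.11%.

New unemployment rate ≈ 10.11%.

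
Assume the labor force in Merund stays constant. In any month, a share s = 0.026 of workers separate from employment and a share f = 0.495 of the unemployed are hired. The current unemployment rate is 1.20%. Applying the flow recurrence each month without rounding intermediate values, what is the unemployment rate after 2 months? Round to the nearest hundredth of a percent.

Unemployment rate after two months ≈ 4.12%.

With a fixed labor force, u_{t+1} = u_t + s·(1−u_t) − f·u_t = u_t·(1−s−f) + s.
Here 1−s−f = 0.479 and s = 0.026.
u_1 = 0.012000 × 0.479 + 0.026 = 0.031748.
u_2 = 0.031748 × 0.479 + 0.026 = 0.041207.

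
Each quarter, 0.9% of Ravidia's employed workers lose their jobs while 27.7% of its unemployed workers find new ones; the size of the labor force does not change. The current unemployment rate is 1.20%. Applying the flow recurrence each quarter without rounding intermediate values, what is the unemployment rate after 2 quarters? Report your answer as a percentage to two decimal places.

Unemployment rate after two quarters ≈ 2.15%.

With a fixed labor force, u_{t+1} = u_t + s·(1−u_t) − f·u_t = u_t·(1−s−f) + s.
Here 1−s−f = 0.714 and s = 0.009.
u_1 = 0.012000 × 0.714 + 0.009 = 0.017568.
u_2 = 0.017568 × 0.714 + 0.009 = 0.021544.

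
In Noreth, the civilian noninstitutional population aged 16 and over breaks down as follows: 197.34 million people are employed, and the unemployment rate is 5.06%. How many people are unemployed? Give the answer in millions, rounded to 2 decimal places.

About 10.52 million are unemployed.

Let U be the number unemployed. The labor force is E + U, and U/(E+U) = 0.0506.
So U = 0.0506 × 197.34 / (1 − 0.0506) = 9.9854 / 0.9494 ≈ 10.52 million.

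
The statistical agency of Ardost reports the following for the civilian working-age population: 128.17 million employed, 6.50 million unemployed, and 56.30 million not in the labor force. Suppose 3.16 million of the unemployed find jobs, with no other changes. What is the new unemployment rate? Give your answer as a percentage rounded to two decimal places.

Initially, labor force = 128.17 + 6.50 = 134.67 million, so u = 6.50/134.67 = 4.83%.
After the change, unemployed falls and employed rises by 3.16; labor force unchanged → E = 131.33, U = 3.34, labor force = 134.67 million.
New unemployment rate = 3.34 / 134.67 = 2.48%.

New unemployment rate ≈ 2.48%.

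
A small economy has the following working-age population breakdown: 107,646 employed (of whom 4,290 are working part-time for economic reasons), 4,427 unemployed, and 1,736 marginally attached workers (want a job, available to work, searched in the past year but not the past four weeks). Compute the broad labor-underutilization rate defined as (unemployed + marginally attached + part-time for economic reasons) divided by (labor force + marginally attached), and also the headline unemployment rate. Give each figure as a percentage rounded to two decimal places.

Broad underutilization rate ≈ 9.18%; headline unemployment rate ≈ 3.95%.

Labor force = 107,646 + 4,427 = 112,073.
Numerator = 4,427 + 1,736 + 4,290 = 10,453.
Denominator = 112,073 + 1,736 = 113,809.
Broad rate = 10,453 / 113,809 = 9.18%.
Headline unemployment rate = 4,427 / 112,073 = 3.95%.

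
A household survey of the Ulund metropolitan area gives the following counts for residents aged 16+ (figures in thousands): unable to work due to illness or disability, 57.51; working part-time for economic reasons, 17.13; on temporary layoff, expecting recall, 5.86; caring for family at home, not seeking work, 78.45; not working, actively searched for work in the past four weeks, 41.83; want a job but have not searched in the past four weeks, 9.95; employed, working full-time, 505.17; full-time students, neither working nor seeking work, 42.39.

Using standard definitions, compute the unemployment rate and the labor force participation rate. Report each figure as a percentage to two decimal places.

Employed = 17.13 + 505.17 = 522.30 thousand (anyone who worked, including part-time for economic reasons, counts as employed).
Unemployed = 5.86 + 41.83 = 47.69 thousand (jobless and actively searching, or on temporary layoff).
Labor force = 522.30 + 47.69 = 569.99 thousand.
Not in labor force = 57.51 + 78.45 + 9.95 + 42.39 = 188.30 thousand (those not working and not actively searching are outside the labor force — including those who want a job but have given up searching).
Civilian working-age population = 569.99 + 188.30 = 758.29 thousand.
Unemployment rate = 47.69 / 569.99 = 8.37%.
Labor force participation rate = 569.99 / 758.29 = 75.17%.

Unemployment rate ≈ 8.37%; labor force participation rate ≈ 75.17%.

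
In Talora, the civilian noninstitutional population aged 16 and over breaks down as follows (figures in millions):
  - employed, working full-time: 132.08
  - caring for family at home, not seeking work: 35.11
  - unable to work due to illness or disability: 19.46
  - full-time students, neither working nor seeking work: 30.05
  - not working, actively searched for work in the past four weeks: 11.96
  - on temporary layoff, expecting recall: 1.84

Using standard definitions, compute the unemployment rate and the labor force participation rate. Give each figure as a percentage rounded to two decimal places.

Unemployment rate ≈ 9.46%; labor force participation rate ≈ 63.29%.

Employed = 132.08 million.
Unemployed = 11.96 + 1.84 = 13.80 million (jobless and actively searching, or on temporary layoff).
Labor force = 132.08 + 13.80 = 145.88 million.
Not in labor force = 35.11 + 19.46 + 30.05 = 84.62 million (those not working and not actively searching are outside the labor force).
Civilian working-age population = 145.88 + 84.62 = 230.50 million.
Unemployment rate = 13.80 / 145.88 = 9.46%.
Labor force participation rate = 145.88 / 230.50 = 63.29%.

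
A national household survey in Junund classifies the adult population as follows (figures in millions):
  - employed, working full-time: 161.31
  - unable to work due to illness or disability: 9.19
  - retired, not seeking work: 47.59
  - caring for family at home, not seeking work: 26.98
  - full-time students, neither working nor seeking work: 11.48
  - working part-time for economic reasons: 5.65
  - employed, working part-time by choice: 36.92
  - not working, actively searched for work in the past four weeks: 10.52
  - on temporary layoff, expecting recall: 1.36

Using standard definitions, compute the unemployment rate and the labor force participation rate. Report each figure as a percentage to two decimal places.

Unemployment rate ≈ 5.51%; labor force participation rate ≈ 69.38%.

Employed = 161.31 + 5.65 + 36.92 = 203.88 million (anyone who worked, including part-time for economic reasons, counts as employed).
Unemployed = 10.52 + 1.36 = 11.88 million (jobless and actively searching, or on temporary layoff).
Labor force = 203.88 + 11.88 = 215.76 million.
Not in labor force = 9.19 + 47.59 + 26.98 + 11.48 = 95.24 million (those not working and not actively searching are outside the labor force).
Civilian working-age population = 215.76 + 95.24 = 311.00 million.
Unemployment rate = 11.88 / 215.76 = 5.51%.
Labor force participation rate = 215.76 / 311.00 = 69.38%.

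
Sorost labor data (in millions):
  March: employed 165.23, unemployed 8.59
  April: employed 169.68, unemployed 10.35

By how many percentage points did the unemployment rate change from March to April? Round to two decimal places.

March: labor force = 165.23 + 8.59 = 173.82; u = 8.59/173.82 = 4.94%.
April: labor force = 169.68 + 10.35 = 180.03; u = 10.35/180.03 = 5.75%.
Change = 5.75% − 4.94% = +0.81 pp.

The unemployment rate changed by +0.81 percentage points.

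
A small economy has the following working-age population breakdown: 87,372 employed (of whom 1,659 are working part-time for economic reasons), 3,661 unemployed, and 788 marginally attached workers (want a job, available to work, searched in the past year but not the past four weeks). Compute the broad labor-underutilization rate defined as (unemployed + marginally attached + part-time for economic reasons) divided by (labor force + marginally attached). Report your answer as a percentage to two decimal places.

Broad underutilization rate ≈ 6.65%.

Labor force = 87,372 + 3,661 = 91,033.
Numerator = 3,661 + 788 + 1,659 = 6,108.
Denominator = 91,033 + 788 = 91,821.
Broad rate = 6,108 / 91,821 = 6.65%.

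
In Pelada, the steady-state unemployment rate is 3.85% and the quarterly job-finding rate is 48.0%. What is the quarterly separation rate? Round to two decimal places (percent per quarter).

From u* = s/(s+f): s = u·f/(1−u).
s = 0.0385 × 48.0 / (1 − 0.0385) = 1.8480 / 0.9615 ≈ 1.92% per quarter.

Separation rate ≈ 1.92% per quarter.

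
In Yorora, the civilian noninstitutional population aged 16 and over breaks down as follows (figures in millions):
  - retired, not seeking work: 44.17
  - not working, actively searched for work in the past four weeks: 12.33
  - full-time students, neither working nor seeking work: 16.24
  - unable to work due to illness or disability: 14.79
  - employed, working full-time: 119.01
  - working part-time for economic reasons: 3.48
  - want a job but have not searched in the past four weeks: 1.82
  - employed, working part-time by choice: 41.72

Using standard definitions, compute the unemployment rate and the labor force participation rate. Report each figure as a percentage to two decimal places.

Employed = 119.01 + 3.48 + 41.72 = 164.21 million (anyone who worked, including part-time for economic reasons, counts as employed).
Unemployed = 12.33 million.
Labor force = 164.21 + 12.33 = 176.54 million.
Not in labor force = 44.17 + 16.24 + 14.79 + 1.82 = 77.02 million (those not working and not actively searching are outside the labor force — including those who want a job but have given up searching).
Civilian working-age population = 176.54 + 77.02 = 253.56 million.
Unemployment rate = 12.33 / 176.54 = 6.98%.
Labor force participation rate = 176.54 / 253.56 = 69.62%.

Unemployment rate ≈ 6.98%; labor force participation rate ≈ 69.62%.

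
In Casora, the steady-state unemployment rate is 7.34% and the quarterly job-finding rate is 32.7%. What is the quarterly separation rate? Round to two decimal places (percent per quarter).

Separation rate ≈ 2.59% per quarter.

From u* = s/(s+f): s = u·f/(1−u).
s = 0.0734 × 32.7 / (1 − 0.0734) = 2.4002 / 0.9266 ≈ 2.59% per quarter.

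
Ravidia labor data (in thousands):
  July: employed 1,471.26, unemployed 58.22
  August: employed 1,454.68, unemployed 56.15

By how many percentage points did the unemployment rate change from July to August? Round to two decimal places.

July: labor force = 1,471.26 + 58.22 = 1,529.48; u = 58.22/1,529.48 = 3.81%.
August: labor force = 1,454.68 + 56.15 = 1,510.83; u = 56.15/1,510.83 = 3.72%.
Change = 3.72% − 3.81% = −0.09 pp.

The unemployment rate changed by −0.09 percentage points.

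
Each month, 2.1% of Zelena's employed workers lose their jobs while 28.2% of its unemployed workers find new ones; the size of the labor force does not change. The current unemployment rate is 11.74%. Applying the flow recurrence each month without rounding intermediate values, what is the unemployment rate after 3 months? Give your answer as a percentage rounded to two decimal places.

Unemployment rate after three months ≈ 8.56%.

With a fixed labor force, u_{t+1} = u_t + s·(1−u_t) − f·u_t = u_t·(1−s−f) + s.
Here 1−s−f = 0.697 and s = 0.021.
u_1 = 0.117400 × 0.697 + 0.021 = 0.102828.
u_2 = 0.102828 × 0.697 + 0.021 = 0.092671.
u_3 = 0.092671 × 0.697 + 0.021 = 0.085592.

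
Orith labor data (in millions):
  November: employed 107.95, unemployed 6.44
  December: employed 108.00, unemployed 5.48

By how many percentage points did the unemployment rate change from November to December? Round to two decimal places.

November: labor force = 107.95 + 6.44 = 114.39; u = 6.44/114.39 = 5.63%.
December: labor force = 108.00 + 5.48 = 113.48; u = 5.48/113.48 = 4.83%.
Change = 4.83% − 5.63% = −0.80 pp.

The unemployment rate changed by −0.80 percentage points.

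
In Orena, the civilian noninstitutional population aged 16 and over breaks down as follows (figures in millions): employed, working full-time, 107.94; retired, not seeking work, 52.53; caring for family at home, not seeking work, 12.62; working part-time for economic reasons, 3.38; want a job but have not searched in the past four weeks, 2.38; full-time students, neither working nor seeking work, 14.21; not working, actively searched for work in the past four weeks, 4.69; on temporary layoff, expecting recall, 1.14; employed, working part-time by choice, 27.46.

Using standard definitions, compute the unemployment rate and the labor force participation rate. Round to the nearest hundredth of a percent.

Unemployment rate ≈ 4.03%; labor force participation rate ≈ 63.89%.

Employed = 107.94 + 3.38 + 27.46 = 138.78 million (anyone who worked, including part-time for economic reasons, counts as employed).
Unemployed = 4.69 + 1.14 = 5.83 million (jobless and actively searching, or on temporary layoff).
Labor force = 138.78 + 5.83 = 144.61 million.
Not in labor force = 52.53 + 12.62 + 2.38 + 14.21 = 81.74 million (those not working and not actively searching are outside the labor force — including those who want a job but have given up searching).
Civilian working-age population = 144.61 + 81.74 = 226.35 million.
Unemployment rate = 5.83 / 144.61 = 4.03%.
Labor force participation rate = 144.61 / 226.35 = 63.89%.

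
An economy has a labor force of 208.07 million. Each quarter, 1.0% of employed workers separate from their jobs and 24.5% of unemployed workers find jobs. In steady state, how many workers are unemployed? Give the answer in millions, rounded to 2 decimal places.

Steady-state unemployment rate u* = s/(s+f) = 1.0/(1.0+24.5) = 0.039216.
Unemployed = u* × labor force = 0.039216 × 208.07 ≈ 8.16 million.

About 8.16 million are unemployed in steady state.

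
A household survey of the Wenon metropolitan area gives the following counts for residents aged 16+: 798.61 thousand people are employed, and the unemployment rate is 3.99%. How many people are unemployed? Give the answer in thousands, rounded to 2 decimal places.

Let U be the number unemployed. The labor force is E + U, and U/(E+U) = 0.0399.
So U = 0.0399 × 798.61 / (1 − 0.0399) = 31.8645 / 0.9601 ≈ 33.19 thousand.

About 33.19 thousand are unemployed.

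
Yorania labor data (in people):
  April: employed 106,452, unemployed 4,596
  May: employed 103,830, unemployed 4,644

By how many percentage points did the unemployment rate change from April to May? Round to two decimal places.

The unemployment rate changed by +0.14 percentage points.

April: labor force = 106,452 + 4,596 = 111,048; u = 4,596/111,048 = 4.14%.
May: labor force = 103,830 + 4,644 = 108,474; u = 4,644/108,474 = 4.28%.
Change = 4.28% − 4.14% = +0.14 pp.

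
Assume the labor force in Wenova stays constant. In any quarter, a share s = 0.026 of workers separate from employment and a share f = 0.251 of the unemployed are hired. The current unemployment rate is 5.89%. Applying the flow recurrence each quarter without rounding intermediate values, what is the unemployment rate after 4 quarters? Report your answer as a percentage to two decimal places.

Unemployment rate after four quarters ≈ 8.43%.

With a fixed labor force, u_{t+1} = u_t + s·(1−u_t) − f·u_t = u_t·(1−s−f) + s.
Here 1−s−f = 0.723 and s = 0.026.
u_1 = 0.058900 × 0.723 + 0.026 = 0.068585.
u_2 = 0.068585 × 0.723 + 0.026 = 0.075587.
u_3 = 0.075587 × 0.723 + 0.026 = 0.080649.
u_4 = 0.080649 × 0.723 + 0.026 = 0.084309.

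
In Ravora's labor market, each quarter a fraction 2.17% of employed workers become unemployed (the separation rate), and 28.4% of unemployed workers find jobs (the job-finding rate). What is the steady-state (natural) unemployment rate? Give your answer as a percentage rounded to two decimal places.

At steady state the flows balance: s·E = f·U, so U/(E+U) = s/(s+f).
u* = 2.17 / (2.17 + 28.4) = 2.17 / 30.57 = 7.10%.

Steady-state unemployment rate ≈ 7.10%.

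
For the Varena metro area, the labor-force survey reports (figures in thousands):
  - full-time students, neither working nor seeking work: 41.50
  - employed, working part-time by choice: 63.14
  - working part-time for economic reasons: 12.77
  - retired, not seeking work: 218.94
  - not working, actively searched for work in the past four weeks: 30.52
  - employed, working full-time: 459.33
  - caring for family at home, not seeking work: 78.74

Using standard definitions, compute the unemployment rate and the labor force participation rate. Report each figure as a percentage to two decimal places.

Employed = 63.14 + 12.77 + 459.33 = 535.24 thousand (anyone who worked, including part-time for economic reasons, counts as employed).
Unemployed = 30.52 thousand.
Labor force = 535.24 + 30.52 = 565.76 thousand.
Not in labor force = 41.50 + 218.94 + 78.74 = 339.18 thousand (those not working and not actively searching are outside the labor force).
Civilian working-age population = 565.76 + 339.18 = 904.94 thousand.
Unemployment rate = 30.52 / 565.76 = 5.39%.
Labor force participation rate = 565.76 / 904.94 = 62.52%.

Unemployment rate ≈ 5.39%; labor force participation rate ≈ 62.52%.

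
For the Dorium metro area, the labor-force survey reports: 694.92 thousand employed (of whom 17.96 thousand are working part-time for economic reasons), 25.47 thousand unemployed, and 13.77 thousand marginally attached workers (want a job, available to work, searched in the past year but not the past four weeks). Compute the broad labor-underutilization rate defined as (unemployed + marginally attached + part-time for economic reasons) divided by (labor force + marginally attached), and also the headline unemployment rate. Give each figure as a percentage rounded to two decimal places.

Broad underutilization rate ≈ 7.79%; headline unemployment rate ≈ 3.54%.

Labor force = 694.92 + 25.47 = 720.39 thousand.
Numerator = 25.47 + 13.77 + 17.96 = 57.20 thousand.
Denominator = 720.39 + 13.77 = 734.16 thousand.
Broad rate = 57.20 / 734.16 = 7.79%.
Headline unemployment rate = 25.47 / 720.39 = 3.54%.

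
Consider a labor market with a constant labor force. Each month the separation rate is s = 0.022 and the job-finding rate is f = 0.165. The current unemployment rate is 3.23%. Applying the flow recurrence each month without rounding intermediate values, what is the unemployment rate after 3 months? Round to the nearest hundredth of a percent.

With a fixed labor force, u_{t+1} = u_t + s·(1−u_t) − f·u_t = u_t·(1−s−f) + s.
Here 1−s−f = 0.813 and s = 0.022.
u_1 = 0.032300 × 0.813 + 0.022 = 0.048260.
u_2 = 0.048260 × 0.813 + 0.022 = 0.061235.
u_3 = 0.061235 × 0.813 + 0.022 = 0.071784.

Unemployment rate after three months ≈ 7.18%.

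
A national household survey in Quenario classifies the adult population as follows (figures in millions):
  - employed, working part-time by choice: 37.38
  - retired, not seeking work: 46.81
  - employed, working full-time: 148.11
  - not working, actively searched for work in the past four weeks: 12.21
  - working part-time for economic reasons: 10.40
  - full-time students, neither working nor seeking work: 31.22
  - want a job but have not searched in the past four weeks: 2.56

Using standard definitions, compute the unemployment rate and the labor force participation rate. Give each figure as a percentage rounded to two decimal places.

Employed = 37.38 + 148.11 + 10.40 = 195.89 million (anyone who worked, including part-time for economic reasons, counts as employed).
Unemployed = 12.21 million.
Labor force = 195.89 + 12.21 = 208.10 million.
Not in labor force = 46.81 + 31.22 + 2.56 = 80.59 million (those not working and not actively searching are outside the labor force — including those who want a job but have given up searching).
Civilian working-age population = 208.10 + 80.59 = 288.69 million.
Unemployment rate = 12.21 / 208.10 = 5.87%.
Labor force participation rate = 208.10 / 288.69 = 72.08%.

Unemployment rate ≈ 5.87%; labor force participation rate ≈ 72.08%.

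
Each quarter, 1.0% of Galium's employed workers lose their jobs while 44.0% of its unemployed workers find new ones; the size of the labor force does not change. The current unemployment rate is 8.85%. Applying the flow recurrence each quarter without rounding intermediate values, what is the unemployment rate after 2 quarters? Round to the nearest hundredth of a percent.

With a fixed labor force, u_{t+1} = u_t + s·(1−u_t) − f·u_t = u_t·(1−s−f) + s.
Here 1−s−f = 0.550 and s = 0.010.
u_1 = 0.088500 × 0.550 + 0.010 = 0.058675.
u_2 = 0.058675 × 0.550 + 0.010 = 0.042271.

Unemployment rate after two quarters ≈ 4.23%.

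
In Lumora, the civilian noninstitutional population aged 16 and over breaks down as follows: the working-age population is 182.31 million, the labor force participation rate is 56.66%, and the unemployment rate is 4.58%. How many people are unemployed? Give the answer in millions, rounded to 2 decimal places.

Labor force = 0.5666 × 182.31 = 103.30 million.
Unemployed = 0.0458 × 103.30 ≈ 4.73 million.

About 4.73 million are unemployed.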